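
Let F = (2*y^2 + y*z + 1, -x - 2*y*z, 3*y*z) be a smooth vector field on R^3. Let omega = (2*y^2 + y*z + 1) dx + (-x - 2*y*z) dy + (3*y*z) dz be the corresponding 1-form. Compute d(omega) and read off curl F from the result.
d(omega) = (2*y + 3*z) dy ∧ dz + (y) dz ∧ dx + (-4*y - z - 1) dx ∧ dy; curl F = (2*y + 3*z, y, -4*y - z - 1)

d omega = sum_{i<j} (∂f_j/∂x_i - ∂f_i/∂x_j) dx_i ∧ dx_j. Under the identification (dy ∧ dz, dz ∧ dx, dx ∧ dy) ↔ (e_x, e_y, e_z), the coefficients are exactly the components of curl F. Compute:
  ∂R/∂y - ∂Q/∂z = (3*z) - (-2*y) = 2*y + 3*z
  ∂P/∂z - ∂R/∂x = (y) - (0) = y
  ∂Q/∂x - ∂P/∂y = (-1) - (4*y + z) = -4*y - z - 1.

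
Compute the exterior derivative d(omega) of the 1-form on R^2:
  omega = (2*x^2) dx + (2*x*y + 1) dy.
d(omega) = (2*y) dx ∧ dy

For a 1-form omega = sum_i f_i dx_i, the exterior derivative is
  d(omega) = sum_{i < j} (∂f_j/∂x_i - ∂f_i/∂x_j) dx_i ∧ dx_j.
  coefficient of dx ∧ dy: ∂f_2/∂x - ∂f_1/∂y = ∂(2*x*y + 1)/∂x - ∂(2*x^2)/∂y = 2*y
Assembling: d(omega) = (2*y) dx ∧ dy.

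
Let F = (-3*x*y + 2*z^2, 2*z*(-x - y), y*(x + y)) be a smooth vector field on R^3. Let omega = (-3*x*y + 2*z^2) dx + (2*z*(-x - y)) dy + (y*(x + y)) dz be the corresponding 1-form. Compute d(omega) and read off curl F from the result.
d(omega) = (3*x + 4*y) dy ∧ dz + (-y + 4*z) dz ∧ dx + (3*x - 2*z) dx ∧ dy; curl F = (3*x + 4*y, -y + 4*z, 3*x - 2*z)

d omega = sum_{i<j} (∂f_j/∂x_i - ∂f_i/∂x_j) dx_i ∧ dx_j. Under the identification (dy ∧ dz, dz ∧ dx, dx ∧ dy) ↔ (e_x, e_y, e_z), the coefficients are exactly the components of curl F. Compute:
  ∂R/∂y - ∂Q/∂z = (x + 2*y) - (-2*x - 2*y) = 3*x + 4*y
  ∂P/∂z - ∂R/∂x = (4*z) - (y) = -y + 4*z
  ∂Q/∂x - ∂P/∂y = (-2*z) - (-3*x) = 3*x - 2*z.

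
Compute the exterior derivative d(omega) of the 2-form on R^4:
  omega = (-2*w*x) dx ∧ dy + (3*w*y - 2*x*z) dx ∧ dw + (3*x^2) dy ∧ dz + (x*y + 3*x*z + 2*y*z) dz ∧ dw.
d(omega) = (-3*w - 2*x) dx ∧ dy ∧ dw + (2*x + y + 3*z) dx ∧ dz ∧ dw + (6*x) dx ∧ dy ∧ dz + (x + 2*z) dy ∧ dz ∧ dw

For a 2-form omega = sum_{i<j} g_{ij} dx_i ∧ dx_j, the exterior derivative is
  d(omega) = sum_{i<j} d(g_{ij}) ∧ dx_i ∧ dx_j = sum_{i<j, k} (∂g_{ij}/∂x_k) dx_k ∧ dx_i ∧ dx_j.
Expand each term, using dx_k ∧ dx_i ∧ dx_j = sgn(permutation) dx_{(a)} ∧ dx_{(b)} ∧ dx_{(c)} with (a < b < c) sorted:
  d(-2*w*x) includes (∂/∂w)(-2*w*x) dw = (-2*x) dw, which multiplied by dx ∧ dy gives (-2*x) dx ∧ dy ∧ dw
  d(3*w*y - 2*x*z) includes (∂/∂y)(3*w*y - 2*x*z) dy = (3*w) dy, which multiplied by dx ∧ dw gives (-3*w) dx ∧ dy ∧ dw
  d(3*w*y - 2*x*z) includes (∂/∂z)(3*w*y - 2*x*z) dz = (-2*x) dz, which multiplied by dx ∧ dw gives (2*x) dx ∧ dz ∧ dw
  d(3*x^2) includes (∂/∂x)(3*x^2) dx = (6*x) dx, which multiplied by dy ∧ dz gives (6*x) dx ∧ dy ∧ dz
  d(x*y + 3*x*z + 2*y*z) includes (∂/∂x)(x*y + 3*x*z + 2*y*z) dx = (y + 3*z) dx, which multiplied by dz ∧ dw gives (y + 3*z) dx ∧ dz ∧ dw
  d(x*y + 3*x*z + 2*y*z) includes (∂/∂y)(x*y + 3*x*z + 2*y*z) dy = (x + 2*z) dy, which multiplied by dz ∧ dw gives (x + 2*z) dy ∧ dz ∧ dw
Collecting like 3-forms: d(omega) = (-3*w - 2*x) dx ∧ dy ∧ dw + (2*x + y + 3*z) dx ∧ dz ∧ dw + (6*x) dx ∧ dy ∧ dz + (x + 2*z) dy ∧ dz ∧ dw.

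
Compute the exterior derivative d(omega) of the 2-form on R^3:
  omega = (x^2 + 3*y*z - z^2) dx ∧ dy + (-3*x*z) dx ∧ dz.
d(omega) = (3*y - 2*z) dx ∧ dy ∧ dz

For a 2-form omega = sum_{i<j} g_{ij} dx_i ∧ dx_j, the exterior derivative is
  d(omega) = sum_{i<j} d(g_{ij}) ∧ dx_i ∧ dx_j = sum_{i<j, k} (∂g_{ij}/∂x_k) dx_k ∧ dx_i ∧ dx_j.
Expand each term, using dx_k ∧ dx_i ∧ dx_j = sgn(permutation) dx_{(a)} ∧ dx_{(b)} ∧ dx_{(c)} with (a < b < c) sorted:
  d(x^2 + 3*y*z - z^2) includes (∂/∂z)(x^2 + 3*y*z - z^2) dz = (3*y - 2*z) dz, which multiplied by dx ∧ dy gives (3*y - 2*z) dx ∧ dy ∧ dz
Collecting like 3-forms: d(omega) = (3*y - 2*z) dx ∧ dy ∧ dz.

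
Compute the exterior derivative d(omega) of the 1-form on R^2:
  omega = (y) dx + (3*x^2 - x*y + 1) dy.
d(omega) = (6*x - y - 1) dx ∧ dy

For a 1-form omega = sum_i f_i dx_i, the exterior derivative is
  d(omega) = sum_{i < j} (∂f_j/∂x_i - ∂f_i/∂x_j) dx_i ∧ dx_j.
  coefficient of dx ∧ dy: ∂f_2/∂x - ∂f_1/∂y = ∂(3*x^2 - x*y + 1)/∂x - ∂(y)/∂y = 6*x - y - 1
Assembling: d(omega) = (6*x - y - 1) dx ∧ dy.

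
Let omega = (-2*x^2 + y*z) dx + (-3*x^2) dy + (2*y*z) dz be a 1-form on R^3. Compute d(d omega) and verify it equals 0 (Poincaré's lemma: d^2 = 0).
d(d omega) = 0

Step 1: d omega = sum_{i<j} (∂f_j/∂x_i - ∂f_i/∂x_j) dx_i ∧ dx_j:
  coeff of dx ∧ dy: -6*x - z
  coeff of dx ∧ dz: -y
  coeff of dy ∧ dz: 2*z
Step 2: Apply d again to each 2-form coefficient. The only possible 3-form in R^3 is dx ∧ dy ∧ dz, with coefficient
  ∂(coeff of dy∧dz)/∂x - ∂(coeff of dx∧dz)/∂y + ∂(coeff of dx∧dy)/∂z
  = ∂/∂x (2*z) - ∂/∂y (-y) + ∂/∂z (-6*x - z).
Each of these terms simplifies to sums of mixed partials that cancel in pairs. The result is 0 (by equality of mixed partials for smooth functions — Schwarz / Clairaut).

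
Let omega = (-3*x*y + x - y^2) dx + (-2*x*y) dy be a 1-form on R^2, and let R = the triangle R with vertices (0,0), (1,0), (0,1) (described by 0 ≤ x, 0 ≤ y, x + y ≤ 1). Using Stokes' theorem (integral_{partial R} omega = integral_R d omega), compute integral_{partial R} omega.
integral_(partial R) omega = 1/2

Stokes: integral_partial_R omega = integral_R d omega with d omega = (∂Q/∂x - ∂P/∂y) dx ∧ dy.
  ∂Q/∂x = -2*y
  ∂P/∂y = -3*x - 2*y
  integrand = ∂Q/∂x - ∂P/∂y = 3*x.
Integrating over R: integral_0^1 integral_0^{1-x} (3*x) dy dx = 1/2.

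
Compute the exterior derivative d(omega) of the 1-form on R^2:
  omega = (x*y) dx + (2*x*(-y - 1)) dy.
d(omega) = (-x - 2*y - 2) dx ∧ dy

For a 1-form omega = sum_i f_i dx_i, the exterior derivative is
  d(omega) = sum_{i < j} (∂f_j/∂x_i - ∂f_i/∂x_j) dx_i ∧ dx_j.
  coefficient of dx ∧ dy: ∂f_2/∂x - ∂f_1/∂y = ∂(2*x*(-y - 1))/∂x - ∂(x*y)/∂y = -x - 2*y - 2
Assembling: d(omega) = (-x - 2*y - 2) dx ∧ dy.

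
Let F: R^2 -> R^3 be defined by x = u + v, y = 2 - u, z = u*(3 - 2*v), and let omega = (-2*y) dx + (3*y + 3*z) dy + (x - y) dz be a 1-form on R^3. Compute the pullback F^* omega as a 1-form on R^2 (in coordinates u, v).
F^* omega = (2*u*v + 2*u - 2*v^2 + 7*v - 16) du + (-4*u^2 - 2*u*v + 6*u - 4) dv

Using F^*(f dg) = (f ∘ F) d(g ∘ F), substitute each coordinate x_i by F_i(u, v) in f_i, and replace dx_i by d F_i = (∂F_i/∂u) du + (∂F_i/∂v) dv.
  For the x component: f_1(F) = 2*u - 4; d F_1 = (1) du + (1) dv
  For the y component: f_2(F) = -6*u*v + 6*u + 6; d F_2 = (-1) du + (0) dv
  For the z component: f_3(F) = 2*u + v - 2; d F_3 = (3 - 2*v) du + (-2*u) dv
Combining and collecting du, dv coefficients:
  coeff of du: 2*u*v + 2*u - 2*v^2 + 7*v - 16
  coeff of dv: -4*u^2 - 2*u*v + 6*u - 4
F^* omega = (2*u*v + 2*u - 2*v^2 + 7*v - 16) du + (-4*u^2 - 2*u*v + 6*u - 4) dv.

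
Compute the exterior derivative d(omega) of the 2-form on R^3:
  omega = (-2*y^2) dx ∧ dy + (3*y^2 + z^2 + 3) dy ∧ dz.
d(omega) = 0

For a 2-form omega = sum_{i<j} g_{ij} dx_i ∧ dx_j, the exterior derivative is
  d(omega) = sum_{i<j} d(g_{ij}) ∧ dx_i ∧ dx_j = sum_{i<j, k} (∂g_{ij}/∂x_k) dx_k ∧ dx_i ∧ dx_j.
Expand each term, using dx_k ∧ dx_i ∧ dx_j = sgn(permutation) dx_{(a)} ∧ dx_{(b)} ∧ dx_{(c)} with (a < b < c) sorted:

Collecting like 3-forms: d(omega) = 0.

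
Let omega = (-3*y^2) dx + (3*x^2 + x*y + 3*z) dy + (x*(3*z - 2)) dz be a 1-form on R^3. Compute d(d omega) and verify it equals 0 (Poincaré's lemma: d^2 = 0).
d(d omega) = 0

Step 1: d omega = sum_{i<j} (∂f_j/∂x_i - ∂f_i/∂x_j) dx_i ∧ dx_j:
  coeff of dx ∧ dy: 6*x + 7*y
  coeff of dx ∧ dz: 3*z - 2
  coeff of dy ∧ dz: -3
Step 2: Apply d again to each 2-form coefficient. The only possible 3-form in R^3 is dx ∧ dy ∧ dz, with coefficient
  ∂(coeff of dy∧dz)/∂x - ∂(coeff of dx∧dz)/∂y + ∂(coeff of dx∧dy)/∂z
  = ∂/∂x (-3) - ∂/∂y (3*z - 2) + ∂/∂z (6*x + 7*y).
Each of these terms simplifies to sums of mixed partials that cancel in pairs. The result is 0 (by equality of mixed partials for smooth functions — Schwarz / Clairaut).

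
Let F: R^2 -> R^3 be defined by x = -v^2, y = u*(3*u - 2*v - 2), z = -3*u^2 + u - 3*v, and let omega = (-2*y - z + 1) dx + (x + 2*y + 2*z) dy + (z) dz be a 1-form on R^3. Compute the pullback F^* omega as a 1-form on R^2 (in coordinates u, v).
F^* omega = (18*u^3 - 24*u^2*v - 21*u^2 + 2*u*v^2 - 6*u*v + 5*u + 2*v^3 + 14*v^2 + 9*v) du + (14*u^2*v + 13*u^2 - 6*u*v^2 + 6*u*v - 3*u - 6*v^2 + 7*v) dv

Using F^*(f dg) = (f ∘ F) d(g ∘ F), substitute each coordinate x_i by F_i(u, v) in f_i, and replace dx_i by d F_i = (∂F_i/∂u) du + (∂F_i/∂v) dv.
  For the x component: f_1(F) = -3*u^2 + 4*u*v + 3*u + 3*v + 1; d F_1 = (0) du + (-2*v) dv
  For the y component: f_2(F) = -4*u*v - 2*u - v^2 - 6*v; d F_2 = (6*u - 2*v - 2) du + (-2*u) dv
  For the z component: f_3(F) = -3*u^2 + u - 3*v; d F_3 = (1 - 6*u) du + (-3) dv
Combining and collecting du, dv coefficients:
  coeff of du: 18*u^3 - 24*u^2*v - 21*u^2 + 2*u*v^2 - 6*u*v + 5*u + 2*v^3 + 14*v^2 + 9*v
  coeff of dv: 14*u^2*v + 13*u^2 - 6*u*v^2 + 6*u*v - 3*u - 6*v^2 + 7*v
F^* omega = (18*u^3 - 24*u^2*v - 21*u^2 + 2*u*v^2 - 6*u*v + 5*u + 2*v^3 + 14*v^2 + 9*v) du + (14*u^2*v + 13*u^2 - 6*u*v^2 + 6*u*v - 3*u - 6*v^2 + 7*v) dv.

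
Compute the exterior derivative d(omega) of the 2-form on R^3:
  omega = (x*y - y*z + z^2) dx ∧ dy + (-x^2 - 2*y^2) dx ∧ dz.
d(omega) = (3*y + 2*z) dx ∧ dy ∧ dz

For a 2-form omega = sum_{i<j} g_{ij} dx_i ∧ dx_j, the exterior derivative is
  d(omega) = sum_{i<j} d(g_{ij}) ∧ dx_i ∧ dx_j = sum_{i<j, k} (∂g_{ij}/∂x_k) dx_k ∧ dx_i ∧ dx_j.
Expand each term, using dx_k ∧ dx_i ∧ dx_j = sgn(permutation) dx_{(a)} ∧ dx_{(b)} ∧ dx_{(c)} with (a < b < c) sorted:
  d(x*y - y*z + z^2) includes (∂/∂z)(x*y - y*z + z^2) dz = (-y + 2*z) dz, which multiplied by dx ∧ dy gives (-y + 2*z) dx ∧ dy ∧ dz
  d(-x^2 - 2*y^2) includes (∂/∂y)(-x^2 - 2*y^2) dy = (-4*y) dy, which multiplied by dx ∧ dz gives (4*y) dx ∧ dy ∧ dz
Collecting like 3-forms: d(omega) = (3*y + 2*z) dx ∧ dy ∧ dz.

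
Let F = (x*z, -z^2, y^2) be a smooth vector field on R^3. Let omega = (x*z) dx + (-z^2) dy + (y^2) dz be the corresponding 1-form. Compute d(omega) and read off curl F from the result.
d(omega) = (2*y + 2*z) dy ∧ dz + (x) dz ∧ dx + (0) dx ∧ dy; curl F = (2*y + 2*z, x, 0)

d omega = sum_{i<j} (∂f_j/∂x_i - ∂f_i/∂x_j) dx_i ∧ dx_j. Under the identification (dy ∧ dz, dz ∧ dx, dx ∧ dy) ↔ (e_x, e_y, e_z), the coefficients are exactly the components of curl F. Compute:
  ∂R/∂y - ∂Q/∂z = (2*y) - (-2*z) = 2*y + 2*z
  ∂P/∂z - ∂R/∂x = (x) - (0) = x
  ∂Q/∂x - ∂P/∂y = (0) - (0) = 0.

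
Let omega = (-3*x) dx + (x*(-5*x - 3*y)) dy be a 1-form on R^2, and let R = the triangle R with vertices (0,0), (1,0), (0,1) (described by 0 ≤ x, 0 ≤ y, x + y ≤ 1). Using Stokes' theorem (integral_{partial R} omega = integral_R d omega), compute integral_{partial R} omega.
integral_(partial R) omega = -13/6

Stokes: integral_partial_R omega = integral_R d omega with d omega = (∂Q/∂x - ∂P/∂y) dx ∧ dy.
  ∂Q/∂x = -10*x - 3*y
  ∂P/∂y = 0
  integrand = ∂Q/∂x - ∂P/∂y = -10*x - 3*y.
Integrating over R: integral_0^1 integral_0^{1-x} (-10*x - 3*y) dy dx = -13/6.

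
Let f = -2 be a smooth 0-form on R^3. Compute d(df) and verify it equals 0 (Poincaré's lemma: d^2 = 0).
d(df) = 0

Step 1: df = sum_i (∂f/∂x_i) dx_i = (0) dx + (0) dy + (0) dz.
Step 2: Apply d again. Using the 1-form formula, the coefficient of dx ∧ dy in d(df) is ∂^2 f/∂x ∂y - ∂^2 f/∂y ∂x = (0) - (0) = 0 (equality of mixed partials for smooth f).
Similarly for dx ∧ dz and dy ∧ dz — all coefficients vanish. So d(df) = 0.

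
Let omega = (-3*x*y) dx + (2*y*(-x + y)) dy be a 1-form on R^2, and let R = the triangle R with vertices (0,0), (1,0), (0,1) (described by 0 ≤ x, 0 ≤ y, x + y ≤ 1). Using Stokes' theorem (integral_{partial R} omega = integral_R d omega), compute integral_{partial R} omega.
integral_(partial R) omega = 1/6

Stokes: integral_partial_R omega = integral_R d omega with d omega = (∂Q/∂x - ∂P/∂y) dx ∧ dy.
  ∂Q/∂x = -2*y
  ∂P/∂y = -3*x
  integrand = ∂Q/∂x - ∂P/∂y = 3*x - 2*y.
Integrating over R: integral_0^1 integral_0^{1-x} (3*x - 2*y) dy dx = 1/6.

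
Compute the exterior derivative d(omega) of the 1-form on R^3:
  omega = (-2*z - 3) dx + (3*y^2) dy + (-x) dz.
d(omega) = (1) dx ∧ dz

For a 1-form omega = sum_i f_i dx_i, the exterior derivative is
  d(omega) = sum_{i < j} (∂f_j/∂x_i - ∂f_i/∂x_j) dx_i ∧ dx_j.
  coefficient of dx ∧ dz: ∂f_3/∂x - ∂f_1/∂z = ∂(-x)/∂x - ∂(-2*z - 3)/∂z = 1
Assembling: d(omega) = (1) dx ∧ dz.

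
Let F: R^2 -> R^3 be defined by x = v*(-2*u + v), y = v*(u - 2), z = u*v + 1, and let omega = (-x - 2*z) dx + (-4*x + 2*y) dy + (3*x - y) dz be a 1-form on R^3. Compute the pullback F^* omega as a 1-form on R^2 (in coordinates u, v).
F^* omega = (v*(3*u*v + v^2 - 2*v + 4)) du + (3*u^2*v + u*v^2 - 22*u*v + 4*u - 2*v^3 + 8*v^2 + 4*v) dv

Using F^*(f dg) = (f ∘ F) d(g ∘ F), substitute each coordinate x_i by F_i(u, v) in f_i, and replace dx_i by d F_i = (∂F_i/∂u) du + (∂F_i/∂v) dv.
  For the x component: f_1(F) = -v^2 - 2; d F_1 = (-2*v) du + (-2*u + 2*v) dv
  For the y component: f_2(F) = 2*v*(5*u - 2*v - 2); d F_2 = (v) du + (u - 2) dv
  For the z component: f_3(F) = v*(-7*u + 3*v + 2); d F_3 = (v) du + (u) dv
Combining and collecting du, dv coefficients:
  coeff of du: v*(3*u*v + v^2 - 2*v + 4)
  coeff of dv: 3*u^2*v + u*v^2 - 22*u*v + 4*u - 2*v^3 + 8*v^2 + 4*v
F^* omega = (v*(3*u*v + v^2 - 2*v + 4)) du + (3*u^2*v + u*v^2 - 22*u*v + 4*u - 2*v^3 + 8*v^2 + 4*v) dv.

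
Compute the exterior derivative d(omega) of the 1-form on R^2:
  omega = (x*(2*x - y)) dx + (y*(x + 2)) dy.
d(omega) = (x + y) dx ∧ dy

For a 1-form omega = sum_i f_i dx_i, the exterior derivative is
  d(omega) = sum_{i < j} (∂f_j/∂x_i - ∂f_i/∂x_j) dx_i ∧ dx_j.
  coefficient of dx ∧ dy: ∂f_2/∂x - ∂f_1/∂y = ∂(y*(x + 2))/∂x - ∂(x*(2*x - y))/∂y = x + y
Assembling: d(omega) = (x + y) dx ∧ dy.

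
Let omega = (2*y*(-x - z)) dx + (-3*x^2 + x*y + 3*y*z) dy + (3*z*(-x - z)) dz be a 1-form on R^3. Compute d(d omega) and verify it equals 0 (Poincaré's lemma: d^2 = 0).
d(d omega) = 0

Step 1: d omega = sum_{i<j} (∂f_j/∂x_i - ∂f_i/∂x_j) dx_i ∧ dx_j:
  coeff of dx ∧ dy: -4*x + y + 2*z
  coeff of dx ∧ dz: 2*y - 3*z
  coeff of dy ∧ dz: -3*y
Step 2: Apply d again to each 2-form coefficient. The only possible 3-form in R^3 is dx ∧ dy ∧ dz, with coefficient
  ∂(coeff of dy∧dz)/∂x - ∂(coeff of dx∧dz)/∂y + ∂(coeff of dx∧dy)/∂z
  = ∂/∂x (-3*y) - ∂/∂y (2*y - 3*z) + ∂/∂z (-4*x + y + 2*z).
Each of these terms simplifies to sums of mixed partials that cancel in pairs. The result is 0 (by equality of mixed partials for smooth functions — Schwarz / Clairaut).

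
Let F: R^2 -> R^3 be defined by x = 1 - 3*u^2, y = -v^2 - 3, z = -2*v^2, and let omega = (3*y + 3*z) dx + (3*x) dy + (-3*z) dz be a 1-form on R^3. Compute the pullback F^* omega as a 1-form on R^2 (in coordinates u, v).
F^* omega = (54*u*(v^2 + 1)) du + (6*v*(3*u^2 - 4*v^2 - 1)) dv

Using F^*(f dg) = (f ∘ F) d(g ∘ F), substitute each coordinate x_i by F_i(u, v) in f_i, and replace dx_i by d F_i = (∂F_i/∂u) du + (∂F_i/∂v) dv.
  For the x component: f_1(F) = -9*v^2 - 9; d F_1 = (-6*u) du + (0) dv
  For the y component: f_2(F) = 3 - 9*u^2; d F_2 = (0) du + (-2*v) dv
  For the z component: f_3(F) = 6*v^2; d F_3 = (0) du + (-4*v) dv
Combining and collecting du, dv coefficients:
  coeff of du: 54*u*(v^2 + 1)
  coeff of dv: 6*v*(3*u^2 - 4*v^2 - 1)
F^* omega = (54*u*(v^2 + 1)) du + (6*v*(3*u^2 - 4*v^2 - 1)) dv.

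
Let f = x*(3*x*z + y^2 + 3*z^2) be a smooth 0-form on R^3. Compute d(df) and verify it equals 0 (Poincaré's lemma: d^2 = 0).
d(df) = 0

Step 1: df = sum_i (∂f/∂x_i) dx_i = (6*x*z + y^2 + 3*z^2) dx + (2*x*y) dy + (3*x*(x + 2*z)) dz.
Step 2: Apply d again. Using the 1-form formula, the coefficient of dx ∧ dy in d(df) is ∂^2 f/∂x ∂y - ∂^2 f/∂y ∂x = (2*y) - (2*y) = 0 (equality of mixed partials for smooth f).
Similarly for dx ∧ dz and dy ∧ dz — all coefficients vanish. So d(df) = 0.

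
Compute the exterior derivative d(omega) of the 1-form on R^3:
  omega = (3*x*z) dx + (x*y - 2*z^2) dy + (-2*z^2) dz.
d(omega) = (y) dx ∧ dy + (-3*x) dx ∧ dz + (4*z) dy ∧ dz

For a 1-form omega = sum_i f_i dx_i, the exterior derivative is
  d(omega) = sum_{i < j} (∂f_j/∂x_i - ∂f_i/∂x_j) dx_i ∧ dx_j.
  coefficient of dx ∧ dy: ∂f_2/∂x - ∂f_1/∂y = ∂(x*y - 2*z^2)/∂x - ∂(3*x*z)/∂y = y
  coefficient of dx ∧ dz: ∂f_3/∂x - ∂f_1/∂z = ∂(-2*z^2)/∂x - ∂(3*x*z)/∂z = -3*x
  coefficient of dy ∧ dz: ∂f_3/∂y - ∂f_2/∂z = ∂(-2*z^2)/∂y - ∂(x*y - 2*z^2)/∂z = 4*z
Assembling: d(omega) = (y) dx ∧ dy + (-3*x) dx ∧ dz + (4*z) dy ∧ dz.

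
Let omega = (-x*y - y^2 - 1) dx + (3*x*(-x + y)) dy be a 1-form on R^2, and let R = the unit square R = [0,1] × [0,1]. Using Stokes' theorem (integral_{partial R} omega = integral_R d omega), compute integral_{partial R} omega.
integral_(partial R) omega = 0

Stokes: integral_partial_R omega = integral_R d omega with d omega = (∂Q/∂x - ∂P/∂y) dx ∧ dy.
  ∂Q/∂x = -6*x + 3*y
  ∂P/∂y = -x - 2*y
  integrand = ∂Q/∂x - ∂P/∂y = -5*x + 5*y.
Integrating over R: integral_0^1 integral_0^1 (-5*x + 5*y) dx dy = 0.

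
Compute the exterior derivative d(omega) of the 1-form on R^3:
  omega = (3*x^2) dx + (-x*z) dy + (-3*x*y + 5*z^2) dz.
d(omega) = (-z) dx ∧ dy + (-3*y) dx ∧ dz + (-2*x) dy ∧ dz

For a 1-form omega = sum_i f_i dx_i, the exterior derivative is
  d(omega) = sum_{i < j} (∂f_j/∂x_i - ∂f_i/∂x_j) dx_i ∧ dx_j.
  coefficient of dx ∧ dy: ∂f_2/∂x - ∂f_1/∂y = ∂(-x*z)/∂x - ∂(3*x^2)/∂y = -z
  coefficient of dx ∧ dz: ∂f_3/∂x - ∂f_1/∂z = ∂(-3*x*y + 5*z^2)/∂x - ∂(3*x^2)/∂z = -3*y
  coefficient of dy ∧ dz: ∂f_3/∂y - ∂f_2/∂z = ∂(-3*x*y + 5*z^2)/∂y - ∂(-x*z)/∂z = -2*x
Assembling: d(omega) = (-z) dx ∧ dy + (-3*y) dx ∧ dz + (-2*x) dy ∧ dz.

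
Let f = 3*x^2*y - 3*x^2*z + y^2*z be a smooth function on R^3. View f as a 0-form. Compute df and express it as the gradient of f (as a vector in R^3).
df = (6*x*(y - z)) dx + (3*x^2 + 2*y*z) dy + (-3*x^2 + y^2) dz; grad f = (6*x*(y - z), 3*x^2 + 2*y*z, -3*x^2 + y^2)

For a 0-form f, d f = (∂f/∂x) dx + (∂f/∂y) dy + (∂f/∂z) dz. The components of the vector representation are exactly the entries of grad f in Cartesian coordinates:
  ∂f/∂x = 6*x*(y - z)
  ∂f/∂y = 3*x^2 + 2*y*z
  ∂f/∂z = -3*x^2 + y^2.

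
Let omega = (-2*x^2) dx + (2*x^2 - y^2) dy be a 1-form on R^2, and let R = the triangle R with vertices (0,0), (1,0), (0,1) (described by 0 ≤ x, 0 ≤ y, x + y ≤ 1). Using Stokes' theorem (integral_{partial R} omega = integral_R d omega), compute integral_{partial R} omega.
integral_(partial R) omega = 2/3

Stokes: integral_partial_R omega = integral_R d omega with d omega = (∂Q/∂x - ∂P/∂y) dx ∧ dy.
  ∂Q/∂x = 4*x
  ∂P/∂y = 0
  integrand = ∂Q/∂x - ∂P/∂y = 4*x.
Integrating over R: integral_0^1 integral_0^{1-x} (4*x) dy dx = 2/3.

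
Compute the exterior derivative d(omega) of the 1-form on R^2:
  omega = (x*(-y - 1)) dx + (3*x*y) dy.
d(omega) = (x + 3*y) dx ∧ dy

For a 1-form omega = sum_i f_i dx_i, the exterior derivative is
  d(omega) = sum_{i < j} (∂f_j/∂x_i - ∂f_i/∂x_j) dx_i ∧ dx_j.
  coefficient of dx ∧ dy: ∂f_2/∂x - ∂f_1/∂y = ∂(3*x*y)/∂x - ∂(x*(-y - 1))/∂y = x + 3*y
Assembling: d(omega) = (x + 3*y) dx ∧ dy.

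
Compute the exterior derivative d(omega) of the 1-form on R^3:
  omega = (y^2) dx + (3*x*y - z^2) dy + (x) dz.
d(omega) = (y) dx ∧ dy + (1) dx ∧ dz + (2*z) dy ∧ dz

For a 1-form omega = sum_i f_i dx_i, the exterior derivative is
  d(omega) = sum_{i < j} (∂f_j/∂x_i - ∂f_i/∂x_j) dx_i ∧ dx_j.
  coefficient of dx ∧ dy: ∂f_2/∂x - ∂f_1/∂y = ∂(3*x*y - z^2)/∂x - ∂(y^2)/∂y = y
  coefficient of dx ∧ dz: ∂f_3/∂x - ∂f_1/∂z = ∂(x)/∂x - ∂(y^2)/∂z = 1
  coefficient of dy ∧ dz: ∂f_3/∂y - ∂f_2/∂z = ∂(x)/∂y - ∂(3*x*y - z^2)/∂z = 2*z
Assembling: d(omega) = (y) dx ∧ dy + (1) dx ∧ dz + (2*z) dy ∧ dz.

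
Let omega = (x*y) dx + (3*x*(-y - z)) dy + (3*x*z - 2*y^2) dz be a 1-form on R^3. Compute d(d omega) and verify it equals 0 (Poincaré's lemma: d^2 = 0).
d(d omega) = 0

Step 1: d omega = sum_{i<j} (∂f_j/∂x_i - ∂f_i/∂x_j) dx_i ∧ dx_j:
  coeff of dx ∧ dy: -x - 3*y - 3*z
  coeff of dx ∧ dz: 3*z
  coeff of dy ∧ dz: 3*x - 4*y
Step 2: Apply d again to each 2-form coefficient. The only possible 3-form in R^3 is dx ∧ dy ∧ dz, with coefficient
  ∂(coeff of dy∧dz)/∂x - ∂(coeff of dx∧dz)/∂y + ∂(coeff of dx∧dy)/∂z
  = ∂/∂x (3*x - 4*y) - ∂/∂y (3*z) + ∂/∂z (-x - 3*y - 3*z).
Each of these terms simplifies to sums of mixed partials that cancel in pairs. The result is 0 (by equality of mixed partials for smooth functions — Schwarz / Clairaut).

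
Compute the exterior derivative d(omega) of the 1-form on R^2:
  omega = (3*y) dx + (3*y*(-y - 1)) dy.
d(omega) = (-3) dx ∧ dy

For a 1-form omega = sum_i f_i dx_i, the exterior derivative is
  d(omega) = sum_{i < j} (∂f_j/∂x_i - ∂f_i/∂x_j) dx_i ∧ dx_j.
  coefficient of dx ∧ dy: ∂f_2/∂x - ∂f_1/∂y = ∂(3*y*(-y - 1))/∂x - ∂(3*y)/∂y = -3
Assembling: d(omega) = (-3) dx ∧ dy.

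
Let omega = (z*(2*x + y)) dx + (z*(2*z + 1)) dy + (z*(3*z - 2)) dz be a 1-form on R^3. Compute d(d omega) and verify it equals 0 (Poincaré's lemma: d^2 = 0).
d(d omega) = 0

Step 1: d omega = sum_{i<j} (∂f_j/∂x_i - ∂f_i/∂x_j) dx_i ∧ dx_j:
  coeff of dx ∧ dy: -z
  coeff of dx ∧ dz: -2*x - y
  coeff of dy ∧ dz: -4*z - 1
Step 2: Apply d again to each 2-form coefficient. The only possible 3-form in R^3 is dx ∧ dy ∧ dz, with coefficient
  ∂(coeff of dy∧dz)/∂x - ∂(coeff of dx∧dz)/∂y + ∂(coeff of dx∧dy)/∂z
  = ∂/∂x (-4*z - 1) - ∂/∂y (-2*x - y) + ∂/∂z (-z).
Each of these terms simplifies to sums of mixed partials that cancel in pairs. The result is 0 (by equality of mixed partials for smooth functions — Schwarz / Clairaut).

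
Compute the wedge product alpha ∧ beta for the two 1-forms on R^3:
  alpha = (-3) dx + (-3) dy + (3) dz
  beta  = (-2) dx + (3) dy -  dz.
alpha ∧ beta = (-15) dx ∧ dy + (9) dx ∧ dz + (-6) dy ∧ dz

Distribute the wedge, using dx_i ∧ dx_j = -dx_j ∧ dx_i and dx_i ∧ dx_i = 0. For each pair (i, j) with i < j, the coefficient of dx_i ∧ dx_j in alpha ∧ beta is (alpha_i * beta_j - alpha_j * beta_i). Collecting: alpha ∧ beta = (-15) dx ∧ dy + (9) dx ∧ dz + (-6) dy ∧ dz.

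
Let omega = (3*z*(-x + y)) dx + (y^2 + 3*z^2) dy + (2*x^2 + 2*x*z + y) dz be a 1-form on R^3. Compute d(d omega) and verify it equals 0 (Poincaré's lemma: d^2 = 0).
d(d omega) = 0

Step 1: d omega = sum_{i<j} (∂f_j/∂x_i - ∂f_i/∂x_j) dx_i ∧ dx_j:
  coeff of dx ∧ dy: -3*z
  coeff of dx ∧ dz: 7*x - 3*y + 2*z
  coeff of dy ∧ dz: 1 - 6*z
Step 2: Apply d again to each 2-form coefficient. The only possible 3-form in R^3 is dx ∧ dy ∧ dz, with coefficient
  ∂(coeff of dy∧dz)/∂x - ∂(coeff of dx∧dz)/∂y + ∂(coeff of dx∧dy)/∂z
  = ∂/∂x (1 - 6*z) - ∂/∂y (7*x - 3*y + 2*z) + ∂/∂z (-3*z).
Each of these terms simplifies to sums of mixed partials that cancel in pairs. The result is 0 (by equality of mixed partials for smooth functions — Schwarz / Clairaut).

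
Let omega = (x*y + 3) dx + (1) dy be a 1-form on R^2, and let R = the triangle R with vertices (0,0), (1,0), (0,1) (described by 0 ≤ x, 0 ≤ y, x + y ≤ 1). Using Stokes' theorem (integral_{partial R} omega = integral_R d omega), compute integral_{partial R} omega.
integral_(partial R) omega = -1/6

Stokes: integral_partial_R omega = integral_R d omega with d omega = (∂Q/∂x - ∂P/∂y) dx ∧ dy.
  ∂Q/∂x = 0
  ∂P/∂y = x
  integrand = ∂Q/∂x - ∂P/∂y = -x.
Integrating over R: integral_0^1 integral_0^{1-x} (-x) dy dx = -1/6.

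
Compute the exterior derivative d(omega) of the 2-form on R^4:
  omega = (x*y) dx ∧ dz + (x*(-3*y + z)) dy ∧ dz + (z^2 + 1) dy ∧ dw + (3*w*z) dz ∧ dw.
d(omega) = (-x - 3*y + z) dx ∧ dy ∧ dz + (-2*z) dy ∧ dz ∧ dw

For a 2-form omega = sum_{i<j} g_{ij} dx_i ∧ dx_j, the exterior derivative is
  d(omega) = sum_{i<j} d(g_{ij}) ∧ dx_i ∧ dx_j = sum_{i<j, k} (∂g_{ij}/∂x_k) dx_k ∧ dx_i ∧ dx_j.
Expand each term, using dx_k ∧ dx_i ∧ dx_j = sgn(permutation) dx_{(a)} ∧ dx_{(b)} ∧ dx_{(c)} with (a < b < c) sorted:
  d(x*y) includes (∂/∂y)(x*y) dy = (x) dy, which multiplied by dx ∧ dz gives (-x) dx ∧ dy ∧ dz
  d(x*(-3*y + z)) includes (∂/∂x)(x*(-3*y + z)) dx = (-3*y + z) dx, which multiplied by dy ∧ dz gives (-3*y + z) dx ∧ dy ∧ dz
  d(z^2 + 1) includes (∂/∂z)(z^2 + 1) dz = (2*z) dz, which multiplied by dy ∧ dw gives (-2*z) dy ∧ dz ∧ dw
Collecting like 3-forms: d(omega) = (-x - 3*y + z) dx ∧ dy ∧ dz + (-2*z) dy ∧ dz ∧ dw.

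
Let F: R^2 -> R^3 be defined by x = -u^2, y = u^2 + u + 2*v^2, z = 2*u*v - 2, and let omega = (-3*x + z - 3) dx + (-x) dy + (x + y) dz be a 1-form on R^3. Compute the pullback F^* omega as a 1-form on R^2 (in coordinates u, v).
F^* omega = (-4*u^3 - 4*u^2*v + u^2 + 2*u*v + 10*u + 4*v^3) du + (2*u*(2*u*v + u + 2*v^2)) dv

Using F^*(f dg) = (f ∘ F) d(g ∘ F), substitute each coordinate x_i by F_i(u, v) in f_i, and replace dx_i by d F_i = (∂F_i/∂u) du + (∂F_i/∂v) dv.
  For the x component: f_1(F) = 3*u^2 + 2*u*v - 5; d F_1 = (-2*u) du + (0) dv
  For the y component: f_2(F) = u^2; d F_2 = (2*u + 1) du + (4*v) dv
  For the z component: f_3(F) = u + 2*v^2; d F_3 = (2*v) du + (2*u) dv
Combining and collecting du, dv coefficients:
  coeff of du: -4*u^3 - 4*u^2*v + u^2 + 2*u*v + 10*u + 4*v^3
  coeff of dv: 2*u*(2*u*v + u + 2*v^2)
F^* omega = (-4*u^3 - 4*u^2*v + u^2 + 2*u*v + 10*u + 4*v^3) du + (2*u*(2*u*v + u + 2*v^2)) dv.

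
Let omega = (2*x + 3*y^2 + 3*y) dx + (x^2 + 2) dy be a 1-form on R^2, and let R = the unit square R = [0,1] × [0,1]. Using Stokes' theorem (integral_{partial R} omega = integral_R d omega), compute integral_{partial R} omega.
integral_(partial R) omega = -5

Stokes: integral_partial_R omega = integral_R d omega with d omega = (∂Q/∂x - ∂P/∂y) dx ∧ dy.
  ∂Q/∂x = 2*x
  ∂P/∂y = 6*y + 3
  integrand = ∂Q/∂x - ∂P/∂y = 2*x - 6*y - 3.
Integrating over R: integral_0^1 integral_0^1 (2*x - 6*y - 3) dx dy = -5.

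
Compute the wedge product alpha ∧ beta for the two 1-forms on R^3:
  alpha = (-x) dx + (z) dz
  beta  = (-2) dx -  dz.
alpha ∧ beta = (x + 2*z) dx ∧ dz

Distribute the wedge, using dx_i ∧ dx_j = -dx_j ∧ dx_i and dx_i ∧ dx_i = 0. For each pair (i, j) with i < j, the coefficient of dx_i ∧ dx_j in alpha ∧ beta is (alpha_i * beta_j - alpha_j * beta_i). Collecting: alpha ∧ beta = (x + 2*z) dx ∧ dz.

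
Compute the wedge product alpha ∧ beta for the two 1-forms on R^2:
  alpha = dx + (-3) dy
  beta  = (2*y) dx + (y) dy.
alpha ∧ beta = (7*y) dx ∧ dy

Distribute the wedge, using dx_i ∧ dx_j = -dx_j ∧ dx_i and dx_i ∧ dx_i = 0. For each pair (i, j) with i < j, the coefficient of dx_i ∧ dx_j in alpha ∧ beta is (alpha_i * beta_j - alpha_j * beta_i). Collecting: alpha ∧ beta = (7*y) dx ∧ dy.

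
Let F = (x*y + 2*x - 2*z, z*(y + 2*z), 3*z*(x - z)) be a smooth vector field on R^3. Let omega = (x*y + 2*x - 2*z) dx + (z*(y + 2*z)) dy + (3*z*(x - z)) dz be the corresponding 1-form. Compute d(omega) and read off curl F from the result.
d(omega) = (-y - 4*z) dy ∧ dz + (-3*z - 2) dz ∧ dx + (-x) dx ∧ dy; curl F = (-y - 4*z, -3*z - 2, -x)

d omega = sum_{i<j} (∂f_j/∂x_i - ∂f_i/∂x_j) dx_i ∧ dx_j. Under the identification (dy ∧ dz, dz ∧ dx, dx ∧ dy) ↔ (e_x, e_y, e_z), the coefficients are exactly the components of curl F. Compute:
  ∂R/∂y - ∂Q/∂z = (0) - (y + 4*z) = -y - 4*z
  ∂P/∂z - ∂R/∂x = (-2) - (3*z) = -3*z - 2
  ∂Q/∂x - ∂P/∂y = (0) - (x) = -x.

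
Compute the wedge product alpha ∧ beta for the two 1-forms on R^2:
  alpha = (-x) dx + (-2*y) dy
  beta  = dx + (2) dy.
alpha ∧ beta = (-2*x + 2*y) dx ∧ dy

Distribute the wedge, using dx_i ∧ dx_j = -dx_j ∧ dx_i and dx_i ∧ dx_i = 0. For each pair (i, j) with i < j, the coefficient of dx_i ∧ dx_j in alpha ∧ beta is (alpha_i * beta_j - alpha_j * beta_i). Collecting: alpha ∧ beta = (-2*x + 2*y) dx ∧ dy.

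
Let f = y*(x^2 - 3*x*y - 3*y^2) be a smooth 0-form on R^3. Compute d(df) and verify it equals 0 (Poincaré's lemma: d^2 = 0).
d(df) = 0

Step 1: df = sum_i (∂f/∂x_i) dx_i = (y*(2*x - 3*y)) dx + (x^2 - 6*x*y - 9*y^2) dy + (0) dz.
Step 2: Apply d again. Using the 1-form formula, the coefficient of dx ∧ dy in d(df) is ∂^2 f/∂x ∂y - ∂^2 f/∂y ∂x = (2*x - 6*y) - (2*x - 6*y) = 0 (equality of mixed partials for smooth f).
Similarly for dx ∧ dz and dy ∧ dz — all coefficients vanish. So d(df) = 0.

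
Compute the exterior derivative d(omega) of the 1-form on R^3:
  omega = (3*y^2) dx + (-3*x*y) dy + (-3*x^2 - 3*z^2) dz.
d(omega) = (-9*y) dx ∧ dy + (-6*x) dx ∧ dz

For a 1-form omega = sum_i f_i dx_i, the exterior derivative is
  d(omega) = sum_{i < j} (∂f_j/∂x_i - ∂f_i/∂x_j) dx_i ∧ dx_j.
  coefficient of dx ∧ dy: ∂f_2/∂x - ∂f_1/∂y = ∂(-3*x*y)/∂x - ∂(3*y^2)/∂y = -9*y
  coefficient of dx ∧ dz: ∂f_3/∂x - ∂f_1/∂z = ∂(-3*x^2 - 3*z^2)/∂x - ∂(3*y^2)/∂z = -6*x
Assembling: d(omega) = (-9*y) dx ∧ dy + (-6*x) dx ∧ dz.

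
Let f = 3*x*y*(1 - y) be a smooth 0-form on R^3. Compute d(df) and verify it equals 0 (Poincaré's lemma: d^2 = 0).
d(df) = 0

Step 1: df = sum_i (∂f/∂x_i) dx_i = (3*y*(1 - y)) dx + (3*x*(1 - 2*y)) dy + (0) dz.
Step 2: Apply d again. Using the 1-form formula, the coefficient of dx ∧ dy in d(df) is ∂^2 f/∂x ∂y - ∂^2 f/∂y ∂x = (3 - 6*y) - (3 - 6*y) = 0 (equality of mixed partials for smooth f).
Similarly for dx ∧ dz and dy ∧ dz — all coefficients vanish. So d(df) = 0.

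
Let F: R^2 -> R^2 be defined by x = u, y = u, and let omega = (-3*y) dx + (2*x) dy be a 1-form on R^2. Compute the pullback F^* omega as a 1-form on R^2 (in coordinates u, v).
F^* omega = (-u) du

Using F^*(f dg) = (f ∘ F) d(g ∘ F), substitute each coordinate x_i by F_i(u, v) in f_i, and replace dx_i by d F_i = (∂F_i/∂u) du + (∂F_i/∂v) dv.
  For the x component: f_1(F) = -3*u; d F_1 = (1) du + (0) dv
  For the y component: f_2(F) = 2*u; d F_2 = (1) du + (0) dv
Combining and collecting du, dv coefficients:
  coeff of du: -u
  coeff of dv: 0
F^* omega = (-u) du.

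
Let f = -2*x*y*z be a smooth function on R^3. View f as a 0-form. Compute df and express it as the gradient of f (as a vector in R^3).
df = (-2*y*z) dx + (-2*x*z) dy + (-2*x*y) dz; grad f = (-2*y*z, -2*x*z, -2*x*y)

For a 0-form f, d f = (∂f/∂x) dx + (∂f/∂y) dy + (∂f/∂z) dz. The components of the vector representation are exactly the entries of grad f in Cartesian coordinates:
  ∂f/∂x = -2*y*z
  ∂f/∂y = -2*x*z
  ∂f/∂z = -2*x*y.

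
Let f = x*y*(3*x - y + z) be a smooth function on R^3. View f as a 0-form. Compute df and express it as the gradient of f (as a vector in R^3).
df = (y*(6*x - y + z)) dx + (x*(3*x - 2*y + z)) dy + (x*y) dz; grad f = (y*(6*x - y + z), x*(3*x - 2*y + z), x*y)

For a 0-form f, d f = (∂f/∂x) dx + (∂f/∂y) dy + (∂f/∂z) dz. The components of the vector representation are exactly the entries of grad f in Cartesian coordinates:
  ∂f/∂x = y*(6*x - y + z)
  ∂f/∂y = x*(3*x - 2*y + z)
  ∂f/∂z = x*y.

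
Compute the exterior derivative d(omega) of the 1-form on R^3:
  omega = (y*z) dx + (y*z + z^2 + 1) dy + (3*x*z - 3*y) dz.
d(omega) = (-z) dx ∧ dy + (-y + 3*z) dx ∧ dz + (-y - 2*z - 3) dy ∧ dz

For a 1-form omega = sum_i f_i dx_i, the exterior derivative is
  d(omega) = sum_{i < j} (∂f_j/∂x_i - ∂f_i/∂x_j) dx_i ∧ dx_j.
  coefficient of dx ∧ dy: ∂f_2/∂x - ∂f_1/∂y = ∂(y*z + z^2 + 1)/∂x - ∂(y*z)/∂y = -z
  coefficient of dx ∧ dz: ∂f_3/∂x - ∂f_1/∂z = ∂(3*x*z - 3*y)/∂x - ∂(y*z)/∂z = -y + 3*z
  coefficient of dy ∧ dz: ∂f_3/∂y - ∂f_2/∂z = ∂(3*x*z - 3*y)/∂y - ∂(y*z + z^2 + 1)/∂z = -y - 2*z - 3
Assembling: d(omega) = (-z) dx ∧ dy + (-y + 3*z) dx ∧ dz + (-y - 2*z - 3) dy ∧ dz.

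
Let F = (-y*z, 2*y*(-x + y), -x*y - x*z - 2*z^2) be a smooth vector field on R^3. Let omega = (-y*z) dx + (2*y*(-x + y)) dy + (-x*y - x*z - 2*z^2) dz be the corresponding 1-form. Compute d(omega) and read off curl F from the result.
d(omega) = (-x) dy ∧ dz + (z) dz ∧ dx + (-2*y + z) dx ∧ dy; curl F = (-x, z, -2*y + z)

d omega = sum_{i<j} (∂f_j/∂x_i - ∂f_i/∂x_j) dx_i ∧ dx_j. Under the identification (dy ∧ dz, dz ∧ dx, dx ∧ dy) ↔ (e_x, e_y, e_z), the coefficients are exactly the components of curl F. Compute:
  ∂R/∂y - ∂Q/∂z = (-x) - (0) = -x
  ∂P/∂z - ∂R/∂x = (-y) - (-y - z) = z
  ∂Q/∂x - ∂P/∂y = (-2*y) - (-z) = -2*y + z.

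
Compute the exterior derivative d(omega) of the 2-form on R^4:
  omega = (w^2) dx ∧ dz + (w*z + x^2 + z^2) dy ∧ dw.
d(omega) = (2*w) dx ∧ dz ∧ dw + (2*x) dx ∧ dy ∧ dw + (-w - 2*z) dy ∧ dz ∧ dw

For a 2-form omega = sum_{i<j} g_{ij} dx_i ∧ dx_j, the exterior derivative is
  d(omega) = sum_{i<j} d(g_{ij}) ∧ dx_i ∧ dx_j = sum_{i<j, k} (∂g_{ij}/∂x_k) dx_k ∧ dx_i ∧ dx_j.
Expand each term, using dx_k ∧ dx_i ∧ dx_j = sgn(permutation) dx_{(a)} ∧ dx_{(b)} ∧ dx_{(c)} with (a < b < c) sorted:
  d(w^2) includes (∂/∂w)(w^2) dw = (2*w) dw, which multiplied by dx ∧ dz gives (2*w) dx ∧ dz ∧ dw
  d(w*z + x^2 + z^2) includes (∂/∂x)(w*z + x^2 + z^2) dx = (2*x) dx, which multiplied by dy ∧ dw gives (2*x) dx ∧ dy ∧ dw
  d(w*z + x^2 + z^2) includes (∂/∂z)(w*z + x^2 + z^2) dz = (w + 2*z) dz, which multiplied by dy ∧ dw gives (-w - 2*z) dy ∧ dz ∧ dw
Collecting like 3-forms: d(omega) = (2*w) dx ∧ dz ∧ dw + (2*x) dx ∧ dy ∧ dw + (-w - 2*z) dy ∧ dz ∧ dw.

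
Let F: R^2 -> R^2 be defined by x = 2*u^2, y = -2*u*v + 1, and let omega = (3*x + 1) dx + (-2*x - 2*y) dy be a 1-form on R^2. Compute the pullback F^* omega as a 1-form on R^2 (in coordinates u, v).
F^* omega = (24*u^3 + 8*u^2*v - 8*u*v^2 + 4*u + 4*v) du + (4*u*(2*u^2 - 2*u*v + 1)) dv

Using F^*(f dg) = (f ∘ F) d(g ∘ F), substitute each coordinate x_i by F_i(u, v) in f_i, and replace dx_i by d F_i = (∂F_i/∂u) du + (∂F_i/∂v) dv.
  For the x component: f_1(F) = 6*u^2 + 1; d F_1 = (4*u) du + (0) dv
  For the y component: f_2(F) = -4*u^2 + 4*u*v - 2; d F_2 = (-2*v) du + (-2*u) dv
Combining and collecting du, dv coefficients:
  coeff of du: 24*u^3 + 8*u^2*v - 8*u*v^2 + 4*u + 4*v
  coeff of dv: 4*u*(2*u^2 - 2*u*v + 1)
F^* omega = (24*u^3 + 8*u^2*v - 8*u*v^2 + 4*u + 4*v) du + (4*u*(2*u^2 - 2*u*v + 1)) dv.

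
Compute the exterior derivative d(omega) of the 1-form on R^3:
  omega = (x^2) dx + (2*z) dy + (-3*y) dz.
d(omega) = (-5) dy ∧ dz

For a 1-form omega = sum_i f_i dx_i, the exterior derivative is
  d(omega) = sum_{i < j} (∂f_j/∂x_i - ∂f_i/∂x_j) dx_i ∧ dx_j.
  coefficient of dy ∧ dz: ∂f_3/∂y - ∂f_2/∂z = ∂(-3*y)/∂y - ∂(2*z)/∂z = -5
Assembling: d(omega) = (-5) dy ∧ dz.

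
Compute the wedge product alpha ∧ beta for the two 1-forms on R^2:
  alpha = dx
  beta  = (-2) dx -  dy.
alpha ∧ beta = (-1) dx ∧ dy

Distribute the wedge, using dx_i ∧ dx_j = -dx_j ∧ dx_i and dx_i ∧ dx_i = 0. For each pair (i, j) with i < j, the coefficient of dx_i ∧ dx_j in alpha ∧ beta is (alpha_i * beta_j - alpha_j * beta_i). Collecting: alpha ∧ beta = (-1) dx ∧ dy.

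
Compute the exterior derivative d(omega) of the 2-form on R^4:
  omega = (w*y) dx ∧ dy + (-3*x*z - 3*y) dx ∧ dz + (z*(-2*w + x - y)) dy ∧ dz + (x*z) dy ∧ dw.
d(omega) = (y + z) dx ∧ dy ∧ dw + (z + 3) dx ∧ dy ∧ dz + (-x - 2*z) dy ∧ dz ∧ dw

For a 2-form omega = sum_{i<j} g_{ij} dx_i ∧ dx_j, the exterior derivative is
  d(omega) = sum_{i<j} d(g_{ij}) ∧ dx_i ∧ dx_j = sum_{i<j, k} (∂g_{ij}/∂x_k) dx_k ∧ dx_i ∧ dx_j.
Expand each term, using dx_k ∧ dx_i ∧ dx_j = sgn(permutation) dx_{(a)} ∧ dx_{(b)} ∧ dx_{(c)} with (a < b < c) sorted:
  d(w*y) includes (∂/∂w)(w*y) dw = (y) dw, which multiplied by dx ∧ dy gives (y) dx ∧ dy ∧ dw
  d(-3*x*z - 3*y) includes (∂/∂y)(-3*x*z - 3*y) dy = (-3) dy, which multiplied by dx ∧ dz gives (3) dx ∧ dy ∧ dz
  d(z*(-2*w + x - y)) includes (∂/∂x)(z*(-2*w + x - y)) dx = (z) dx, which multiplied by dy ∧ dz gives (z) dx ∧ dy ∧ dz
  d(z*(-2*w + x - y)) includes (∂/∂w)(z*(-2*w + x - y)) dw = (-2*z) dw, which multiplied by dy ∧ dz gives (-2*z) dy ∧ dz ∧ dw
  d(x*z) includes (∂/∂x)(x*z) dx = (z) dx, which multiplied by dy ∧ dw gives (z) dx ∧ dy ∧ dw
  d(x*z) includes (∂/∂z)(x*z) dz = (x) dz, which multiplied by dy ∧ dw gives (-x) dy ∧ dz ∧ dw
Collecting like 3-forms: d(omega) = (y + z) dx ∧ dy ∧ dw + (z + 3) dx ∧ dy ∧ dz + (-x - 2*z) dy ∧ dz ∧ dw.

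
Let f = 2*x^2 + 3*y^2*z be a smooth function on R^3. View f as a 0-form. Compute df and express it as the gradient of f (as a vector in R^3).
df = (4*x) dx + (6*y*z) dy + (3*y^2) dz; grad f = (4*x, 6*y*z, 3*y^2)

For a 0-form f, d f = (∂f/∂x) dx + (∂f/∂y) dy + (∂f/∂z) dz. The components of the vector representation are exactly the entries of grad f in Cartesian coordinates:
  ∂f/∂x = 4*x
  ∂f/∂y = 6*y*z
  ∂f/∂z = 3*y^2.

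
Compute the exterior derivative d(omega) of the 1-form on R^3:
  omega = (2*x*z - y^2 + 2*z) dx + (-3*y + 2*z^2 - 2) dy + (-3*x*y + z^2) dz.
d(omega) = (2*y) dx ∧ dy + (-2*x - 3*y - 2) dx ∧ dz + (-3*x - 4*z) dy ∧ dz

For a 1-form omega = sum_i f_i dx_i, the exterior derivative is
  d(omega) = sum_{i < j} (∂f_j/∂x_i - ∂f_i/∂x_j) dx_i ∧ dx_j.
  coefficient of dx ∧ dy: ∂f_2/∂x - ∂f_1/∂y = ∂(-3*y + 2*z^2 - 2)/∂x - ∂(2*x*z - y^2 + 2*z)/∂y = 2*y
  coefficient of dx ∧ dz: ∂f_3/∂x - ∂f_1/∂z = ∂(-3*x*y + z^2)/∂x - ∂(2*x*z - y^2 + 2*z)/∂z = -2*x - 3*y - 2
  coefficient of dy ∧ dz: ∂f_3/∂y - ∂f_2/∂z = ∂(-3*x*y + z^2)/∂y - ∂(-3*y + 2*z^2 - 2)/∂z = -3*x - 4*z
Assembling: d(omega) = (2*y) dx ∧ dy + (-2*x - 3*y - 2) dx ∧ dz + (-3*x - 4*z) dy ∧ dz.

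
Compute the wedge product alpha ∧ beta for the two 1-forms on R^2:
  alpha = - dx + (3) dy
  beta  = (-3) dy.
alpha ∧ beta = (3) dx ∧ dy

Distribute the wedge, using dx_i ∧ dx_j = -dx_j ∧ dx_i and dx_i ∧ dx_i = 0. For each pair (i, j) with i < j, the coefficient of dx_i ∧ dx_j in alpha ∧ beta is (alpha_i * beta_j - alpha_j * beta_i). Collecting: alpha ∧ beta = (3) dx ∧ dy.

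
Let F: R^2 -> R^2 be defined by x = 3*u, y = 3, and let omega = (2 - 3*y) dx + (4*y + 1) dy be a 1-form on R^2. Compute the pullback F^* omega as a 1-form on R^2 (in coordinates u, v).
F^* omega = (-21) du

Using F^*(f dg) = (f ∘ F) d(g ∘ F), substitute each coordinate x_i by F_i(u, v) in f_i, and replace dx_i by d F_i = (∂F_i/∂u) du + (∂F_i/∂v) dv.
  For the x component: f_1(F) = -7; d F_1 = (3) du + (0) dv
  For the y component: f_2(F) = 13; d F_2 = (0) du + (0) dv
Combining and collecting du, dv coefficients:
  coeff of du: -21
  coeff of dv: 0
F^* omega = (-21) du.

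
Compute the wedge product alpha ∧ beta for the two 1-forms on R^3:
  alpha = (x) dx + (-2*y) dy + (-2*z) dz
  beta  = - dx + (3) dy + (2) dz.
alpha ∧ beta = (3*x - 2*y) dx ∧ dy + (2*x - 2*z) dx ∧ dz + (-4*y + 6*z) dy ∧ dz

Distribute the wedge, using dx_i ∧ dx_j = -dx_j ∧ dx_i and dx_i ∧ dx_i = 0. For each pair (i, j) with i < j, the coefficient of dx_i ∧ dx_j in alpha ∧ beta is (alpha_i * beta_j - alpha_j * beta_i). Collecting: alpha ∧ beta = (3*x - 2*y) dx ∧ dy + (2*x - 2*z) dx ∧ dz + (-4*y + 6*z) dy ∧ dz.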